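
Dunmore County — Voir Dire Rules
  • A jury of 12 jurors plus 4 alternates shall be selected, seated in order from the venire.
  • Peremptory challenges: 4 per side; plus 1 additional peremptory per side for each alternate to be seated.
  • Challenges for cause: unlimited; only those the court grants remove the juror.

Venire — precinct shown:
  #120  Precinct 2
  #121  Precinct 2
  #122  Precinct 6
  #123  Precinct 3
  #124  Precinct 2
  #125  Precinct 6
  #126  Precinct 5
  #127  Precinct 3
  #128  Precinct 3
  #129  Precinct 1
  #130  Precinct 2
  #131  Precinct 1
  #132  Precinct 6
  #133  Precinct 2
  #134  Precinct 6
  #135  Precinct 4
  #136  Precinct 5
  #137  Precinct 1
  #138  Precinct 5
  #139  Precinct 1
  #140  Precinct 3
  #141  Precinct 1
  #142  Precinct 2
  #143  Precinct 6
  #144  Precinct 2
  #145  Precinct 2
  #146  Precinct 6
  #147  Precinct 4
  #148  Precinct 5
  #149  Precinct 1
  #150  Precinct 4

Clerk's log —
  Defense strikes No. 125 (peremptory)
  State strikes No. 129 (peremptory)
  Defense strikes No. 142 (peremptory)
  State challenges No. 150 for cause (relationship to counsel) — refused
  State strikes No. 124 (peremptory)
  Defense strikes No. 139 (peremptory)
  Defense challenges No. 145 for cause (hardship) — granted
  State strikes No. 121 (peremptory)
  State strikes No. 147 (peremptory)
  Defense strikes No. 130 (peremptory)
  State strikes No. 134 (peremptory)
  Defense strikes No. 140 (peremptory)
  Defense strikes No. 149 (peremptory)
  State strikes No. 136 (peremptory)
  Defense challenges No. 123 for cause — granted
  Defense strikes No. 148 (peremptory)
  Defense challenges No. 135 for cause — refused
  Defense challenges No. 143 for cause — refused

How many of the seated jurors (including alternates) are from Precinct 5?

2

Removed: #121, #123, #124, #125, #129, #130, #134, #136, #139, #140, #142, #145, #147, #148, #149.
Seated (16 incl. alternates): #120, #122, #126, #127, #128, #131, #132, #133, #135, #137, #138, #141, #143, #144, #146, #150.
Of those, in Precinct 5: #126, #138 → 2.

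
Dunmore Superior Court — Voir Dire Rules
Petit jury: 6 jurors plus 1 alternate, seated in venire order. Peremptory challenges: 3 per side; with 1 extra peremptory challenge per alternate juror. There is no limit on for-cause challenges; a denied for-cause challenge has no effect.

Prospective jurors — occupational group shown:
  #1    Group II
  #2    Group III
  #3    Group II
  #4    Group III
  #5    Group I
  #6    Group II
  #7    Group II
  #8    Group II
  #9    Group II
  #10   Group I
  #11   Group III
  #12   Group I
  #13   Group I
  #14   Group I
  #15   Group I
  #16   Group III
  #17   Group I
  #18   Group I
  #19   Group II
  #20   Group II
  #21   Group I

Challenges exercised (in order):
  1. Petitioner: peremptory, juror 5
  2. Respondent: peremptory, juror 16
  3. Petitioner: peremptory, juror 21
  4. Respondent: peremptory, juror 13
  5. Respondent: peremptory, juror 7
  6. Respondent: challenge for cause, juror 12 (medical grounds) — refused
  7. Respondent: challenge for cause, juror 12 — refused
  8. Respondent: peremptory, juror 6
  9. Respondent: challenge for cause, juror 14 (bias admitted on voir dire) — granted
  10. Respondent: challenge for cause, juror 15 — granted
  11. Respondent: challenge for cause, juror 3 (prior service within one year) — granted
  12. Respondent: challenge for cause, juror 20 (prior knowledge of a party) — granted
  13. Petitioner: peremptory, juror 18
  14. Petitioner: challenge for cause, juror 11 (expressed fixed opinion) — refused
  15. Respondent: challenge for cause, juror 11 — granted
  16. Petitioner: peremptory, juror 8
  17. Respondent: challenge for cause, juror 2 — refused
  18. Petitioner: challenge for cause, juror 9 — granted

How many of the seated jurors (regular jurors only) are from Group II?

Removed: #3, #5, #6, #7, #8, #9, #11, #13, #14, #15, #16, #18, #20, #21.
Seated jurors 1–6: #1, #2, #4, #10, #12, #17 (alternates #19 not counted).
Of those, in Group II: #1 → 1.

1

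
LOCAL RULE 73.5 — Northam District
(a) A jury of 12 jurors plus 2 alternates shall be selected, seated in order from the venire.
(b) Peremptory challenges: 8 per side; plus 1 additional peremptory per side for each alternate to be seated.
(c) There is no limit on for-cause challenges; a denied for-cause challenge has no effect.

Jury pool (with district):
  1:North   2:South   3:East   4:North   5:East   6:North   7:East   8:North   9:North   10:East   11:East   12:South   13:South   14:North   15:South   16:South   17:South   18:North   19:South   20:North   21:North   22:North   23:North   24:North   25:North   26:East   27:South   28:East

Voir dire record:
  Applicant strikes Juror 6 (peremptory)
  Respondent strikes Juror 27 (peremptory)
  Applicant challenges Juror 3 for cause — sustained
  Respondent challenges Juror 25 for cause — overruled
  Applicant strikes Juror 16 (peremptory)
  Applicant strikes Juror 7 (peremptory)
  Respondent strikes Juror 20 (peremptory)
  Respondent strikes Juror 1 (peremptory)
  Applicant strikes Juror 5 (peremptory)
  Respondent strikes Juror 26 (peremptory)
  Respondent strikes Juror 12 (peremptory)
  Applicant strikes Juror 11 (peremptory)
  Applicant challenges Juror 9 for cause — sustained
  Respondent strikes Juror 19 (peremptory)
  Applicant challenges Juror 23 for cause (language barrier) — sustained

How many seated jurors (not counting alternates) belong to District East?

Removed: #1, #3, #5, #6, #7, #9, #11, #12, #16, #19, #20, #23, #26, #27.
Seated jurors 1–12: #2, #4, #8, #10, #13, #14, #15, #17, #18, #21, #22, #24 (alternates #25, #28 not counted).
Of those, in District East: #10 → 1.

1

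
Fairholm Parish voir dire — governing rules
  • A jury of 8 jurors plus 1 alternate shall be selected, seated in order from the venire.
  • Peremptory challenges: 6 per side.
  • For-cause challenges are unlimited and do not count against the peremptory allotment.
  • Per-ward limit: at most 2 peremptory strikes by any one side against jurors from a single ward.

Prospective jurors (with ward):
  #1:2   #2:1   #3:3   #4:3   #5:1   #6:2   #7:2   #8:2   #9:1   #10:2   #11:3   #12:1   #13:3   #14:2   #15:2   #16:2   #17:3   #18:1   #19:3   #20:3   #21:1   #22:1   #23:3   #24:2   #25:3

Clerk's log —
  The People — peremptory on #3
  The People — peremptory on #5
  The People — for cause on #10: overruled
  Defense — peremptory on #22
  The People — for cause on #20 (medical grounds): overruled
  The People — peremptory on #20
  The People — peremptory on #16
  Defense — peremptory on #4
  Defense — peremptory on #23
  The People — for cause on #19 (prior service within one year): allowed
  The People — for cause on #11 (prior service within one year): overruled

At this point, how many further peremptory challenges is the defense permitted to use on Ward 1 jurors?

Defense peremptories so far: #22, #4, #23 — 3 of 6 used, 3 left overall.
Against Ward 1: #22 — 1 used; per-ward cap 2 leaves 1.
Binding limit: min(3, 1) = 1.

1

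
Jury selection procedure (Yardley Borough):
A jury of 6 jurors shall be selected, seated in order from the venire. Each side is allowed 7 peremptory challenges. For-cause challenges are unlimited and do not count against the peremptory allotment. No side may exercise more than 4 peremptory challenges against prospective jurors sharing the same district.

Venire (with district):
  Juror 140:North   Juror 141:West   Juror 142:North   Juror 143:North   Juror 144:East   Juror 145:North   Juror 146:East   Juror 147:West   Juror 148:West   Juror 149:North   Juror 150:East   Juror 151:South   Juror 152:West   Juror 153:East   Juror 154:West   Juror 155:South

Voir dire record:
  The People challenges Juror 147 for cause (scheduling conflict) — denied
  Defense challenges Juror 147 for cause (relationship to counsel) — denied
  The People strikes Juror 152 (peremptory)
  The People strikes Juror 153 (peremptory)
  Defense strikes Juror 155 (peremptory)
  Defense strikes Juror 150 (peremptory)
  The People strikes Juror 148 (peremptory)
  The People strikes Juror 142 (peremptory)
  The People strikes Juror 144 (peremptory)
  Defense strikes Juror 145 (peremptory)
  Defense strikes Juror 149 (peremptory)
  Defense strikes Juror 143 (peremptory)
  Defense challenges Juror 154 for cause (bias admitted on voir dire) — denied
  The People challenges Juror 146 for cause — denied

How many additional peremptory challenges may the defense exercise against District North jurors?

Defense peremptories so far: #155, #150, #145, #149, #143 — 5 of 7 used, 2 left overall.
Against District North: #145, #149, #143 — 3 used; per-district cap 4 leaves 1.
Binding limit: min(2, 1) = 1.

1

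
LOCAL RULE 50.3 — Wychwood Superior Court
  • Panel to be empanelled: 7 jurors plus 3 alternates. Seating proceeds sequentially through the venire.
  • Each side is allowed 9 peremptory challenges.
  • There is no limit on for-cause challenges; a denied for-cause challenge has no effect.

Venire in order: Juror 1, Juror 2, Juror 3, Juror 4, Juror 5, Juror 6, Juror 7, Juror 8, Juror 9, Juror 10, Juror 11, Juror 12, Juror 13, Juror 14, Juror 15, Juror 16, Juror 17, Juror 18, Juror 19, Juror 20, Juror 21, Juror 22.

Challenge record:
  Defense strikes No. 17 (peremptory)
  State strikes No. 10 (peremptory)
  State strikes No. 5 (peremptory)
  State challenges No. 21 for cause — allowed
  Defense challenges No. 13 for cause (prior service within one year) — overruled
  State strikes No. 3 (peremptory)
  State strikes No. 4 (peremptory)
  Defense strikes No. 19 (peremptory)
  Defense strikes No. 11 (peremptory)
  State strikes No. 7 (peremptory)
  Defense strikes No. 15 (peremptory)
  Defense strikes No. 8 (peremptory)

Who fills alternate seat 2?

18

Removed: #3, #4, #5, #7, #8, #10, #11, #15, #17, #19, #21. (#13 stays — for-cause denied.)
Filling seats in venire order through position 9: #1, #2, #6, #9, #12, #13, #14, #16, #18.
So alternate 2 is #18.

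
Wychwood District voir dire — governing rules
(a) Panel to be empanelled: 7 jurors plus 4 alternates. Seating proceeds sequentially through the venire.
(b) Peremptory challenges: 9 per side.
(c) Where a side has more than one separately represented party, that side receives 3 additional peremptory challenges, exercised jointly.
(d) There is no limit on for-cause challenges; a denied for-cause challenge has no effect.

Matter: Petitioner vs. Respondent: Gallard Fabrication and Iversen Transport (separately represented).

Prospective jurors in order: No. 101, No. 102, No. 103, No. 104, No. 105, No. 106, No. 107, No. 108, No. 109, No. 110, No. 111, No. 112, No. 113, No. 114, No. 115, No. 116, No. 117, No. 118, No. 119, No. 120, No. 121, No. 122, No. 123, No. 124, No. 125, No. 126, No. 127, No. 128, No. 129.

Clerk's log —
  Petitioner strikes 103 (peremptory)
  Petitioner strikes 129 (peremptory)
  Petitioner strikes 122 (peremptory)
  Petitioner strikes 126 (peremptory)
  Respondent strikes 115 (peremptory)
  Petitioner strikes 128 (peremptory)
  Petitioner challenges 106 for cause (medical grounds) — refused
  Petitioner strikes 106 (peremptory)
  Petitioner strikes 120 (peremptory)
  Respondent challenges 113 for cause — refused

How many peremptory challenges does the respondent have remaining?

11

Respondent allotment: 9 base + 3 multi-party = 12.
Respondent peremptories used: #115 — 1 (the for-cause on #113 doesn't count).
Remaining: 12 − 1 = 11.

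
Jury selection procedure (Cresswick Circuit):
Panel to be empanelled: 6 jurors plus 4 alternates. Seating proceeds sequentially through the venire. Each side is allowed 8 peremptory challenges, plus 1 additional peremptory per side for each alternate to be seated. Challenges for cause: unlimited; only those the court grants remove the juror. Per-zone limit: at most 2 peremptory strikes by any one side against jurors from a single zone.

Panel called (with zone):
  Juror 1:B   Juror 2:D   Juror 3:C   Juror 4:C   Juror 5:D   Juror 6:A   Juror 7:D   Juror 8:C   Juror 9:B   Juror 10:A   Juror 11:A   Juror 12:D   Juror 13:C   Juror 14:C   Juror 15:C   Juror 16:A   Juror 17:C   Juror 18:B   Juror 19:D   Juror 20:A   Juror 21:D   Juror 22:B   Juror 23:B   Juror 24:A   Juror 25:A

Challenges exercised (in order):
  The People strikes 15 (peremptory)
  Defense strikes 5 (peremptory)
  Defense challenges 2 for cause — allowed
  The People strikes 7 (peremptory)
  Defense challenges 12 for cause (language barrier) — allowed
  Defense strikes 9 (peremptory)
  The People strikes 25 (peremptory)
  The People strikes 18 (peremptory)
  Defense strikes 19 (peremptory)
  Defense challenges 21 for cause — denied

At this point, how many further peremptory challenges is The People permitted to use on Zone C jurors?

1

The People peremptories so far: #15, #7, #25, #18 — 4 of 12 used, 8 left overall.
Against Zone C: #15 — 1 used; per-zone cap 2 leaves 1.
Binding limit: min(8, 1) = 1.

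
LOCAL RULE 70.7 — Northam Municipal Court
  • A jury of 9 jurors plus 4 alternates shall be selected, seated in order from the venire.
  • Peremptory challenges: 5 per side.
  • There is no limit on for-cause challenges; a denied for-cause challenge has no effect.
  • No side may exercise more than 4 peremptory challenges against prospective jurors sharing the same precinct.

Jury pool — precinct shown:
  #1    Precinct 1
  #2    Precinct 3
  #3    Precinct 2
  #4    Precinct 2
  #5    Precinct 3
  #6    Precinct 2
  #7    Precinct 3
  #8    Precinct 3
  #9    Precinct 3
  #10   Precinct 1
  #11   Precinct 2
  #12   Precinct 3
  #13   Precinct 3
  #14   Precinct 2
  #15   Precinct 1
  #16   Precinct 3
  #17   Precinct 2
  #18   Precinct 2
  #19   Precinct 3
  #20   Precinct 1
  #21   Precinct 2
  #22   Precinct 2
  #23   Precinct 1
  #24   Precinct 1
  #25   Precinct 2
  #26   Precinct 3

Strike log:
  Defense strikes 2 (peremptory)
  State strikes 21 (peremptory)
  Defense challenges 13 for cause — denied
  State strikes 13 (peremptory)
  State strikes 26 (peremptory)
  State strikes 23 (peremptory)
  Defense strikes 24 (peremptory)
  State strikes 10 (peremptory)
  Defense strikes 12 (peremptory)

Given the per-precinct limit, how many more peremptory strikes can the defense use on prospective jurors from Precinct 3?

2

Defense peremptories so far: #2, #24, #12 — 3 of 5 used, 2 left overall.
Against Precinct 3: #2, #12 — 2 used; per-precinct cap 4 leaves 2.
Binding limit: min(2, 2) = 2.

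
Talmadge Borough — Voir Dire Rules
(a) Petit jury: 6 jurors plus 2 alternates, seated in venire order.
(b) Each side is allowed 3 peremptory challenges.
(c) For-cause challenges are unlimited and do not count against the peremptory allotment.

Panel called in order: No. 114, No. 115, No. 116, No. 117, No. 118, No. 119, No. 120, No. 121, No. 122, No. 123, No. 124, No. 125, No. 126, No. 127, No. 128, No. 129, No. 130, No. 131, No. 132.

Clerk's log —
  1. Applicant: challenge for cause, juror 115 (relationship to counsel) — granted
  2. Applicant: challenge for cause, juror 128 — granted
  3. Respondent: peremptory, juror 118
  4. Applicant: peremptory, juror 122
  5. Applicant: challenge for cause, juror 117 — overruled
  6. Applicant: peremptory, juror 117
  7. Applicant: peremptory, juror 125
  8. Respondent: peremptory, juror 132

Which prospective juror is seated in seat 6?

123

Removed: #115, #117, #118, #122, #125, #128, #132.
Seating in order: seats 1–6 → #114, #116, #119, #120, #121, #123; alternates → #124, #126.
So seat 6 is #123.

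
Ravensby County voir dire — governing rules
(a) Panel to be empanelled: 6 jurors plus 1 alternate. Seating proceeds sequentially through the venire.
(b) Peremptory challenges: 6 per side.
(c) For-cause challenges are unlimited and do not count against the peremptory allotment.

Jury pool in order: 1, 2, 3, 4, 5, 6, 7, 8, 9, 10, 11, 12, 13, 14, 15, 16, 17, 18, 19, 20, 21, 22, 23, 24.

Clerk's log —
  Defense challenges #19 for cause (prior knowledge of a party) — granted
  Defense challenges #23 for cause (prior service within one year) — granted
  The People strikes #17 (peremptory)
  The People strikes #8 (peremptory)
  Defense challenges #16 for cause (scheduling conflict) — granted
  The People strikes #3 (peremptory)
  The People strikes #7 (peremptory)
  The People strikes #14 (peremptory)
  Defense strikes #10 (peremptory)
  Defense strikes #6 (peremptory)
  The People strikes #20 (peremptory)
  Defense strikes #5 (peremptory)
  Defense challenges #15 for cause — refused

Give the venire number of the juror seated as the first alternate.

Removed: #3, #5, #6, #7, #8, #10, #14, #16, #17, #19, #20, #23. (#15 stays — for-cause denied.)
Seating in order: seats 1–6 → #1, #2, #4, #9, #11, #12; alternates → #13.
So alternate 1 is #13.

13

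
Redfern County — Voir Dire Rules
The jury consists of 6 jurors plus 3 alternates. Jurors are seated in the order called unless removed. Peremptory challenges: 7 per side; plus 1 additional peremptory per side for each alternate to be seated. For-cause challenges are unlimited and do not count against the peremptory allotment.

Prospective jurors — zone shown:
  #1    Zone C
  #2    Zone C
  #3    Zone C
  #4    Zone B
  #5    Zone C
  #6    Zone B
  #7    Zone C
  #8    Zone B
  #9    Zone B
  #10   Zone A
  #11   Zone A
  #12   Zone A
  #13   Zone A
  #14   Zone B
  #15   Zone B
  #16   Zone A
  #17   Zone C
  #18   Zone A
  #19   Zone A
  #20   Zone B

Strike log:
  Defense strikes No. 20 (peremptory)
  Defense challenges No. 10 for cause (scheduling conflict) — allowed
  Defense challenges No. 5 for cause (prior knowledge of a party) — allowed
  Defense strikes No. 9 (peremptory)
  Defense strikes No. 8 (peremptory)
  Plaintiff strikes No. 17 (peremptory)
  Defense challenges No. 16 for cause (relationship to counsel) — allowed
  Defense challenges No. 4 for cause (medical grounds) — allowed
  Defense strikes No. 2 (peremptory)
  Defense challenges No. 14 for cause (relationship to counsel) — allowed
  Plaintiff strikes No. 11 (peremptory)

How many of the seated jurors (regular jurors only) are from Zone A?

Removed: #2, #4, #5, #8, #9, #10, #11, #14, #16, #17, #20.
Seated jurors 1–6: #1, #3, #6, #7, #12, #13 (alternates #15, #18, #19 not counted).
Of those, in Zone A: #12, #13 → 2.

2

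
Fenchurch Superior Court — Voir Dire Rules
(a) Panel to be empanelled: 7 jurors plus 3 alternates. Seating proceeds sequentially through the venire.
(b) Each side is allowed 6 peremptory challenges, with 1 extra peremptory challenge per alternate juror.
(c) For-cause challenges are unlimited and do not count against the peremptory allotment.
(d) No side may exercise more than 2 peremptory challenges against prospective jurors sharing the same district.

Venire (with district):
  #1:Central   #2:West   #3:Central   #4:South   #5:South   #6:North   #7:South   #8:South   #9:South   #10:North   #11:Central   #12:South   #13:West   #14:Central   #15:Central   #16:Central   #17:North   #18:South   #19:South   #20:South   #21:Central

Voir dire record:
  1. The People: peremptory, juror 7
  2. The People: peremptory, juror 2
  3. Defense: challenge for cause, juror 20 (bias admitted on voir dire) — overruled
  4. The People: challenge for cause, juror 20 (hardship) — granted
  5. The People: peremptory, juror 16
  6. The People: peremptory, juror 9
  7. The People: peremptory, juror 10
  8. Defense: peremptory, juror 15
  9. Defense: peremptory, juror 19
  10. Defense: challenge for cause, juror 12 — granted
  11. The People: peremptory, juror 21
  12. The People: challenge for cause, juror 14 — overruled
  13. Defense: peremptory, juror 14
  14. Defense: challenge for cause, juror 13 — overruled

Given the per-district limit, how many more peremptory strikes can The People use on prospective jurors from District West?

1

The People peremptories so far: #7, #2, #16, #9, #10, #21 — 6 of 9 used, 3 left overall.
Against District West: #2 — 1 used; per-district cap 2 leaves 1.
Binding limit: min(3, 1) = 1.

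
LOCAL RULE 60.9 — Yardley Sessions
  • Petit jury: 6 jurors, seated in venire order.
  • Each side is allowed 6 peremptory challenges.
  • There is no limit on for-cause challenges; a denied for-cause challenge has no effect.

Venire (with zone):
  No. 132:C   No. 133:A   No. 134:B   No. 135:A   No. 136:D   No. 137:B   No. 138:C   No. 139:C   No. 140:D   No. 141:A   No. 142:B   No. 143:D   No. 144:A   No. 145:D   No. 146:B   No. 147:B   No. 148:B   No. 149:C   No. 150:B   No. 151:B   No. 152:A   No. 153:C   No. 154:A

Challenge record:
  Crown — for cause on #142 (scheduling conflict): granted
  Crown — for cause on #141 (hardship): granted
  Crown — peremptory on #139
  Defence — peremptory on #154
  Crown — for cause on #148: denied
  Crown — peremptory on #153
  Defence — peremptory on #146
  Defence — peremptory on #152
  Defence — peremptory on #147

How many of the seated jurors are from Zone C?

Removed: #139, #141, #142, #146, #147, #152, #153, #154.
Seated jurors 1–6: #132, #133, #134, #135, #136, #137.
Of those, in Zone C: #132 → 1.

1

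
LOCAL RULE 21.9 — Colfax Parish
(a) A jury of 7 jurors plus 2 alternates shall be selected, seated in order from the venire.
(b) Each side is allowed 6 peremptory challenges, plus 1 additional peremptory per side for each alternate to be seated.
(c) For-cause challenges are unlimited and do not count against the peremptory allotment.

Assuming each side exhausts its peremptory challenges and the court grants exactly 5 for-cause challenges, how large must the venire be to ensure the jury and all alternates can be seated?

30

Seats to fill: 7 + 2 alternates = 9.
Peremptories: 6 + 1×2 = 8 per side × 2 sides = 16.
For-cause removals: 5.
Minimum venire: 9 + 16 + 5 = 30.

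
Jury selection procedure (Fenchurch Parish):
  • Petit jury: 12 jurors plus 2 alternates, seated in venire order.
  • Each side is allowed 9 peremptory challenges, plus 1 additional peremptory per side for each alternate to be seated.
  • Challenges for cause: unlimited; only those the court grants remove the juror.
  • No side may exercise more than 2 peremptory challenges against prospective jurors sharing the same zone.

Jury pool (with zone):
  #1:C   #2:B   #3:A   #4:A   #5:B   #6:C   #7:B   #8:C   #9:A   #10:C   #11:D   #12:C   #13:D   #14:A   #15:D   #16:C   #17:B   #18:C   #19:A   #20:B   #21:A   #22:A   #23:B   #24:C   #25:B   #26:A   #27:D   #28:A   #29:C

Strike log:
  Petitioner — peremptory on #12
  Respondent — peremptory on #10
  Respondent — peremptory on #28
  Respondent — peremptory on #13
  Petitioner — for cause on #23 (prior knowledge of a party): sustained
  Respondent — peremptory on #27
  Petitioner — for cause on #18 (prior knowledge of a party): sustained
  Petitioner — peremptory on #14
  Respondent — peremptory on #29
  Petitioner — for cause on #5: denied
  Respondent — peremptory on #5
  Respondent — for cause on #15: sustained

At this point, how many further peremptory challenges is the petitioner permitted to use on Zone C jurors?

Petitioner peremptories so far: #12, #14 — 2 of 11 used, 9 left overall.
Against Zone C: #12 — 1 used; per-zone cap 2 leaves 1.
Binding limit: min(9, 1) = 1.

1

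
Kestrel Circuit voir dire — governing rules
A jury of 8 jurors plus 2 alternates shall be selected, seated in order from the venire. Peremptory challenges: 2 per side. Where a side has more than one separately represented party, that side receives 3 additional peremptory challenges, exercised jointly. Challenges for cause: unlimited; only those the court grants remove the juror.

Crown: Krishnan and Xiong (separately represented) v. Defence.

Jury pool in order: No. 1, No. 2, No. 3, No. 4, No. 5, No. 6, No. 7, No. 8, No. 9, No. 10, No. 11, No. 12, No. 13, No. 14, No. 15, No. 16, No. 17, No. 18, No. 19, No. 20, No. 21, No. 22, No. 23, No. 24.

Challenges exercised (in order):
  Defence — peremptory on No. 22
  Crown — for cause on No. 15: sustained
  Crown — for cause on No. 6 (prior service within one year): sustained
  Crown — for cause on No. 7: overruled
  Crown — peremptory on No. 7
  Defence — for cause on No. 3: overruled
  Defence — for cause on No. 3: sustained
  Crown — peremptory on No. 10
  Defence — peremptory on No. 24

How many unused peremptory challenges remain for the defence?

Defence allotment: 2.
Defence peremptories used: #22, #24 — 2 (for-cause on #3, #3 don't count).
Remaining: 2 − 2 = 0.

0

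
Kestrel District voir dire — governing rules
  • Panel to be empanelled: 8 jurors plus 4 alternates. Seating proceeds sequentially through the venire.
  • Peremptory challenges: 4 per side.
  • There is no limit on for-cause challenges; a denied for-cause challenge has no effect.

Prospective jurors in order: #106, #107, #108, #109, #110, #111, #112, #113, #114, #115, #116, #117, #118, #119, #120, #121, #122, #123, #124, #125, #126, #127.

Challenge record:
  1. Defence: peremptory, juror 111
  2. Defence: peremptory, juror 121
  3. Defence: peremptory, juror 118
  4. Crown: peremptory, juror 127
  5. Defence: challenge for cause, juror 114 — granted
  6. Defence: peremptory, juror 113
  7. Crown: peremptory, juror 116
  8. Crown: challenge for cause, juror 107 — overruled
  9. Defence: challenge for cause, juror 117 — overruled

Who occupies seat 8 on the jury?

117

Removed: #111, #113, #114, #116, #118, #121, #127. (#107, #117 stay — for-cause denied.)
Seating in order: seats 1–8 → #106, #107, #108, #109, #110, #112, #115, #117; alternates → #119, #120, #122, #123.
So seat 8 is #117.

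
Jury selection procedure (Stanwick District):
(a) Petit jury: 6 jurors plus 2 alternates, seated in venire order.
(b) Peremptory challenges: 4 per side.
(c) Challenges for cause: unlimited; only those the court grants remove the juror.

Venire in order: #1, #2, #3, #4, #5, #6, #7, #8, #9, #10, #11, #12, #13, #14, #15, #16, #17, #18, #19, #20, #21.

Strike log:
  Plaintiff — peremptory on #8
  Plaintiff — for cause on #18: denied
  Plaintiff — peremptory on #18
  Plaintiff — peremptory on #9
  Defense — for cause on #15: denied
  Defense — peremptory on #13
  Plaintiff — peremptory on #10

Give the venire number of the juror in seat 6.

Removed: #8, #9, #10, #13, #18. (#15 stays — for-cause denied.)
Seating in order: seats 1–6 → #1, #2, #3, #4, #5, #6; alternates → #7, #11.
So seat 6 is #6.

6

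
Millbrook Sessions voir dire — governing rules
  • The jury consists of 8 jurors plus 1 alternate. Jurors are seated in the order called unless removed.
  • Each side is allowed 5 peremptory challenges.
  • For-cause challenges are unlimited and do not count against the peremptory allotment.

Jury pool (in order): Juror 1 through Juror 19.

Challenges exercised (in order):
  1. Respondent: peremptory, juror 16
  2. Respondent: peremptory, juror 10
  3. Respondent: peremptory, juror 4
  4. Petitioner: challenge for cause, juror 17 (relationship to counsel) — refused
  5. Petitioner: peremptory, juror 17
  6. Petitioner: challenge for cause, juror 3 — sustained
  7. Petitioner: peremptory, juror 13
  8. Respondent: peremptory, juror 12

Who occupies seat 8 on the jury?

Removed: #3, #4, #10, #12, #13, #16, #17.
Seating in order: seats 1–8 → #1, #2, #5, #6, #7, #8, #9, #11; alternates → #14.
So seat 8 is #11.

11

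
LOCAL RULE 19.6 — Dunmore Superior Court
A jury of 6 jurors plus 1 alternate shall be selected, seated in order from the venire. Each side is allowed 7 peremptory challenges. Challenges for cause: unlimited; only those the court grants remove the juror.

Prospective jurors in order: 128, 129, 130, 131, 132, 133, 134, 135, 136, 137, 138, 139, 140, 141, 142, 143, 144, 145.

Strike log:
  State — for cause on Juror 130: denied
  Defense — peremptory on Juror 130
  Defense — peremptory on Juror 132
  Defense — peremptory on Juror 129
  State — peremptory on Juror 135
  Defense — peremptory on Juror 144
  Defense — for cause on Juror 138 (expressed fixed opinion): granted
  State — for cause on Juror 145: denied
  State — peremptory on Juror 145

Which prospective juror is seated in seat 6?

137

Removed: #129, #130, #132, #135, #138, #144, #145.
Seating in order: seats 1–6 → #128, #131, #133, #134, #136, #137; alternates → #139.
So seat 6 is #137.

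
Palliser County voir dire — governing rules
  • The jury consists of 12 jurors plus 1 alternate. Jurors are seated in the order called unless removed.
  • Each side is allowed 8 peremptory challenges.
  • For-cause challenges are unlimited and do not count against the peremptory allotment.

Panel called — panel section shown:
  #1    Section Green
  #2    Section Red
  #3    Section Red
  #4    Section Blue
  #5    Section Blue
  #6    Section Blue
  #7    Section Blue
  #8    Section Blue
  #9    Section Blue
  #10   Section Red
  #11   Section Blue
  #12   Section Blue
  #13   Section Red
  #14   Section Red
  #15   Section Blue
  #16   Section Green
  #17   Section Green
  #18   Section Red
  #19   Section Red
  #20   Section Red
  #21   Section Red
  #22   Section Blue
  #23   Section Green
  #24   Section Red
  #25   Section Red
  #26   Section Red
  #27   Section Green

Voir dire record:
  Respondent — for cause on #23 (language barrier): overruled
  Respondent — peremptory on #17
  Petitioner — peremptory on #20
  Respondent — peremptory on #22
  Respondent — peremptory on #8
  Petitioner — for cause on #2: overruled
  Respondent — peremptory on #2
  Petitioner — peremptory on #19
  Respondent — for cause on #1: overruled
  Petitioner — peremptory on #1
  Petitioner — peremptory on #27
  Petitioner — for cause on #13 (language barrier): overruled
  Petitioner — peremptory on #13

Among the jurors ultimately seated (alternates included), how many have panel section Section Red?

Removed: #1, #2, #8, #13, #17, #19, #20, #22, #27.
Seated (13 incl. alternates): #3, #4, #5, #6, #7, #9, #10, #11, #12, #14, #15, #16, #18.
Of those, in Section Red: #3, #10, #14, #18 → 4.

4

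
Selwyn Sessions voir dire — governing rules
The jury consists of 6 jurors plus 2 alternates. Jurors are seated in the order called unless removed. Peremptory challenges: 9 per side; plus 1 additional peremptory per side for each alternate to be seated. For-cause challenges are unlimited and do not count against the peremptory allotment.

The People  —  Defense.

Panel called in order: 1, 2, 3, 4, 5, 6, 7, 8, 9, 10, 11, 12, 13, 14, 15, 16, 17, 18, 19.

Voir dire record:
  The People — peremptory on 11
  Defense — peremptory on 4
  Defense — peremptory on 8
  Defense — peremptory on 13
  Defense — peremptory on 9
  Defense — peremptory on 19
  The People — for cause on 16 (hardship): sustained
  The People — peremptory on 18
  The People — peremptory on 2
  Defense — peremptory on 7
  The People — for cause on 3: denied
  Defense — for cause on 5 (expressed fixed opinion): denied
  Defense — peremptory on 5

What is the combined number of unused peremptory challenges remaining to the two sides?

12

The People allotment: 9 base + 1 × 2 alternates = 11. Defense allotment: 9 base + 1 × 2 alternates = 11.
The People peremptories used: #11, #18, #2 — 3 (for-cause on #16, #3 don't count).
Defense peremptories used: #4, #8, #13, #9, #19, #7, #5 — 7 (the for-cause on #5 doesn't count).
Remaining: (11 − 3) + (11 − 7) = 12.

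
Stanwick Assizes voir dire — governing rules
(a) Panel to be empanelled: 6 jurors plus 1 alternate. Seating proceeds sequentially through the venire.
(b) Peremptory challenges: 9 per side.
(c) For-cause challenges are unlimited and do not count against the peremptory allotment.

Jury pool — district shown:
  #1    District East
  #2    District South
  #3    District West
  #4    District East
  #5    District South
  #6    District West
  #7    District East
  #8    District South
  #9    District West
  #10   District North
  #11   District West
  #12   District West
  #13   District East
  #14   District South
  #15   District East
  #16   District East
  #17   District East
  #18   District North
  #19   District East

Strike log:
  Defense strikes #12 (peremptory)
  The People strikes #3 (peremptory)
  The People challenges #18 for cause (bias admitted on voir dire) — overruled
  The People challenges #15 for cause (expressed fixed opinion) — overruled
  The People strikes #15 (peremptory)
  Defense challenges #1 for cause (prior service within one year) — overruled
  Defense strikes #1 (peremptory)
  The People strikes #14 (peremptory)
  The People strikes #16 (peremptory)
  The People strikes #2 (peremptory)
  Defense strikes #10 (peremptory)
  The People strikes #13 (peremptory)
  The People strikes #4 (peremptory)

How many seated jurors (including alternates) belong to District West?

Removed: #1, #2, #3, #4, #10, #12, #13, #14, #15, #16.
Seated (7 incl. alternates): #5, #6, #7, #8, #9, #11, #17.
Of those, in District West: #6, #9, #11 → 3.

3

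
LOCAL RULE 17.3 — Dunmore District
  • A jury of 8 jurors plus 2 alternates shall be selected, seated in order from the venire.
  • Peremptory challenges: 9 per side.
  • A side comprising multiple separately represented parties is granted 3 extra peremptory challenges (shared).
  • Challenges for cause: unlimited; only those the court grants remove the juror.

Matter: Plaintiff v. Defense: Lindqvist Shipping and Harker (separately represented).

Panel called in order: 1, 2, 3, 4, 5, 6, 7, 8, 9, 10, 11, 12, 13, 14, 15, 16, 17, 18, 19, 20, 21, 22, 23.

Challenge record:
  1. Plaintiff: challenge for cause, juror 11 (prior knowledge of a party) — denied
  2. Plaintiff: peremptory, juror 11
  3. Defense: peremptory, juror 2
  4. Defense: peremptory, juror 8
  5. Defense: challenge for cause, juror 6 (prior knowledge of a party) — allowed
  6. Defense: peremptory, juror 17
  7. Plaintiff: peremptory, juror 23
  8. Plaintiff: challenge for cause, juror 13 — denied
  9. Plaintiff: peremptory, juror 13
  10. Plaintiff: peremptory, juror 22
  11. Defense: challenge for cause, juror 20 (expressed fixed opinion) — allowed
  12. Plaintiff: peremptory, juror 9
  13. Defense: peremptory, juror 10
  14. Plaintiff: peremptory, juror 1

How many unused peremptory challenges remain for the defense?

Defense allotment: 9 base + 3 multi-party = 12.
Defense peremptories used: #2, #8, #17, #10 — 4 (for-cause on #6, #20 don't count).
Remaining: 12 − 4 = 8.

8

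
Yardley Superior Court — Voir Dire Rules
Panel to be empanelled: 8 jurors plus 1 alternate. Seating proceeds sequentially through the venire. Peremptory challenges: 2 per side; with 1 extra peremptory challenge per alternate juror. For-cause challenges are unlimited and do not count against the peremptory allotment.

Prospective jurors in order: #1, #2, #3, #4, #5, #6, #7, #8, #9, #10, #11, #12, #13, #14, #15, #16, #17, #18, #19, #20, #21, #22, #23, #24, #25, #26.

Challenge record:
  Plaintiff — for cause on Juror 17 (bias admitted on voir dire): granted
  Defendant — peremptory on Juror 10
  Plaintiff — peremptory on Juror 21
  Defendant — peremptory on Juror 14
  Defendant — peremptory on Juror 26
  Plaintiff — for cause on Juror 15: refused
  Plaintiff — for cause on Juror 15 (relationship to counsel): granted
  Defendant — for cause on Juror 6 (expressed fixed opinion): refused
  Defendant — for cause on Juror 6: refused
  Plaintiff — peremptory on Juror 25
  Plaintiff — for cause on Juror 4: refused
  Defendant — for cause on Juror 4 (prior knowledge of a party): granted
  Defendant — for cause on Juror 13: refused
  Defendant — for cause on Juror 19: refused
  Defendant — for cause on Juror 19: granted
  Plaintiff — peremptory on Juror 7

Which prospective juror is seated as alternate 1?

12

Removed: #4, #7, #10, #14, #15, #17, #19, #21, #25, #26. (#6, #13 stay — for-cause denied.)
Filling seats in venire order through position 9: #1, #2, #3, #5, #6, #8, #9, #11, #12.
So alternate 1 is #12.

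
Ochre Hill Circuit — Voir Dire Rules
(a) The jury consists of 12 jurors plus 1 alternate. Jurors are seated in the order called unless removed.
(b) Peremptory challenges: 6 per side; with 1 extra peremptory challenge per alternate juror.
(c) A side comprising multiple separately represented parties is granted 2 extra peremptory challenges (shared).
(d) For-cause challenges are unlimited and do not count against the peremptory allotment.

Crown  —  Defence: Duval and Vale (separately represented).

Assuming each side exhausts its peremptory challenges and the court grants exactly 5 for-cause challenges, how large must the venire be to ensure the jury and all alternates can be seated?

Seats to fill: 12 + 1 alternates = 13.
Peremptories — Crown: 6 + 1×1 = 7; Defence: 6 + 1×1 + 2 = 9; total 16.
For-cause removals: 5.
Minimum venire: 13 + 16 + 5 = 34.

34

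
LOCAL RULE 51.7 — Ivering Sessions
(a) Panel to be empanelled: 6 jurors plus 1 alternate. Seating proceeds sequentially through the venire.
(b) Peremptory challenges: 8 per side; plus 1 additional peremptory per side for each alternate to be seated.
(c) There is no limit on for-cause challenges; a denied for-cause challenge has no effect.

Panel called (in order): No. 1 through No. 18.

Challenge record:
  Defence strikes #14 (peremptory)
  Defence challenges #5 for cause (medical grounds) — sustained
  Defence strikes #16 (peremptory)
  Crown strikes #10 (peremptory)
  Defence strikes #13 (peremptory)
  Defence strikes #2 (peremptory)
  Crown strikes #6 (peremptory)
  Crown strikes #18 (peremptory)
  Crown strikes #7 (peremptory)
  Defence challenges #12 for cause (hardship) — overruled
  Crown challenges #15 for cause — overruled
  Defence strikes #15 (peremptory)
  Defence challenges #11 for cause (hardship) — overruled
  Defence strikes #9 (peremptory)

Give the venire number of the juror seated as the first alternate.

17

Removed: #2, #5, #6, #7, #9, #10, #13, #14, #15, #16, #18. (#11, #12 stay — for-cause denied.)
Filling seats in venire order through position 7: #1, #3, #4, #8, #11, #12, #17.
So alternate 1 is #17.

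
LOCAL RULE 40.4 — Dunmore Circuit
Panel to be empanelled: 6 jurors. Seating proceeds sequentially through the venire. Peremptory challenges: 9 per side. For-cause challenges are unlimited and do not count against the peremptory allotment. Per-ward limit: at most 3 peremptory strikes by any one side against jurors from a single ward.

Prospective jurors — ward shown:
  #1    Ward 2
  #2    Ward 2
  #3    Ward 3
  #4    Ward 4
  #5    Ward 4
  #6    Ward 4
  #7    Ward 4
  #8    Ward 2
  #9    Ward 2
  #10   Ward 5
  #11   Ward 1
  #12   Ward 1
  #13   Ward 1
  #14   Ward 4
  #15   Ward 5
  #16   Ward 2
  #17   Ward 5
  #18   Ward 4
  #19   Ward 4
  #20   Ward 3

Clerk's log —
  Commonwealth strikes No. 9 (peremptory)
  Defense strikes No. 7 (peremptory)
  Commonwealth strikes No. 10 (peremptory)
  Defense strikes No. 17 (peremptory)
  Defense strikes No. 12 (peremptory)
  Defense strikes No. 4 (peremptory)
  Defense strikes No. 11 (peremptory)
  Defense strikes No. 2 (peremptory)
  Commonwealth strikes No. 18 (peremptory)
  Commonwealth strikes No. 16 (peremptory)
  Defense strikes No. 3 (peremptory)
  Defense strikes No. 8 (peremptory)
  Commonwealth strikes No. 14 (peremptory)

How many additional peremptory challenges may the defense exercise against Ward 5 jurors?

Defense peremptories so far: #7, #17, #12, #4, #11, #2, #3, #8 — 8 of 9 used, 1 left overall.
Against Ward 5: #17 — 1 used; per-ward cap 3 leaves 2.
Binding limit: min(1, 2) = 1.

1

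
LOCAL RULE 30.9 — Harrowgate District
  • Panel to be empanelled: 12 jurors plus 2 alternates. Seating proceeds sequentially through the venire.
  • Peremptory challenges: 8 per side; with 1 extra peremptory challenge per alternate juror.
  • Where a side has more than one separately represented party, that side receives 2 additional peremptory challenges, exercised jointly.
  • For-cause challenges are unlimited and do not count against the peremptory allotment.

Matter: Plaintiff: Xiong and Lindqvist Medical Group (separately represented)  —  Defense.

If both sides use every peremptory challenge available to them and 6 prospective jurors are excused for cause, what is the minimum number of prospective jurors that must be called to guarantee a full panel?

Seats to fill: 12 + 2 alternates = 14.
Peremptories — Plaintiff: 8 + 1×2 + 2 = 12; Defense: 8 + 1×2 = 10; total 22.
For-cause removals: 6.
Minimum venire: 14 + 22 + 6 = 42.

42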